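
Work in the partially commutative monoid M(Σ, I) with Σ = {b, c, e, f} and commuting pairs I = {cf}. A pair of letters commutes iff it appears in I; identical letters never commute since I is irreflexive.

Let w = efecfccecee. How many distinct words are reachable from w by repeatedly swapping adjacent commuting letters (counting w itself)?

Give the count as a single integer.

0(e) covers ∅
1(f) covers 0:e
2(e) covers 1:f
3(c) covers 2:e
4(f) covers 2:e
5(c) covers 3:c
6(c) covers 5:c
7(e) covers 4:f, 6:c
8(c) covers 7:e
9(e) covers 8:c
10(e) covers 9:e
floor of heap: 0:e
completions by unplaced set U, small U first (add the entries for U minus each lowest piece of U):
  |U|=1: {10}:1
  |U|=2: {9,10}:1
  |U|=3: {8,9,10}:1
  |U|=4: {7,8,9,10}:1
  |U|=5: {4,7,8,9,10}:1  {6,7,8,9,10}:1
  |U|=6: {4,6,7,8,9,10}:2  {5,6,7,8,9,10}:1
  |U|=7: {3,5,6,7,8,9,10}:1  {4,5,6,7,8,9,10}:3
  |U|=8: {3,4,5,6,7,8,9,10}:4
  |U|=9: {2,3,4,5,6,7,8,9,10}:4
  start at 0(e): 4

4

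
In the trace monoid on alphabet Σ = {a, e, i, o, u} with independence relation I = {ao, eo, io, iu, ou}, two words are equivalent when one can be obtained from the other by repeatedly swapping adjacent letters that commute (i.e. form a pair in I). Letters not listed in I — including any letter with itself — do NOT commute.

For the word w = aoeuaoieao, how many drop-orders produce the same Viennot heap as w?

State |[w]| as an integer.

#0=a has no predecessor
#1=o has no predecessor
#2=e depends on [0:a]
#3=u depends on [2:e]
#4=a depends on [3:u]
#5=o depends on [1:o]
#6=i depends on [4:a]
#7=e depends on [6:i]
#8=a depends on [7:e]
#9=o depends on [5:o]
sources: [0:a, 1:o]
N(rest) = Σ N(rest − s) over sources s of rest; N(one piece) = 1:
  size 1 → [8]=1  [9]=1
  size 2 → [5,9]=1  [7,8]=1  [8,9]=2
  size 3 → [1,5,9]=1  [5,8,9]=3  [6,7,8]=1  [7,8,9]=3
  size 4 → [1,5,8,9]=4  [4,6,7,8]=1  [5,7,8,9]=6  [6,7,8,9]=4
  size 5 → [1,5,7,8,9]=10  [3,4,6,7,8]=1  [4,6,7,8,9]=5  [5,6,7,8,9]=10
  size 6 → [1,5,6,7,8,9]=20  [2,3,4,6,7,8]=1  [3,4,6,7,8,9]=6  [4,5,6,7,8,9]=15
  size 7 → [0,2,3,4,6,7,8]=1  [1,4,5,6,7,8,9]=35  [2,3,4,6,7,8,9]=7  [3,4,5,6,7,8,9]=21
  size 8 → [0,2,3,4,6,7,8,9]=8  [1,3,4,5,6,7,8,9]=56  [2,3,4,5,6,7,8,9]=28
  first=0(a) contributes 84
  first=1(o) contributes 36
|[w]| = 120

120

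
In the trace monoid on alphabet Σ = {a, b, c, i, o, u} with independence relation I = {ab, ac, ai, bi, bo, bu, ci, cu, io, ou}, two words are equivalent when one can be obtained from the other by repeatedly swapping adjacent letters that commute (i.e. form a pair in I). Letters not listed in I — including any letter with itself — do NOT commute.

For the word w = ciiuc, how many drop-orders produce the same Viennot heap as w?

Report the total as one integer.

drop 0:c onto floor
drop 1:i onto floor
drop 2:i onto {1:i}
drop 3:u onto {2:i}
drop 4:c onto {0:c}
ground layer = {0:c, 1:i}
drop-orders for the pieces not yet dropped (sum over which currently-grounded one goes next):
  1 to go: {3} 1  {4} 1
  2 to go: {0,4} 1  {2,3} 1  {3,4} 2
  3 to go: {0,3,4} 3  {1,2,3} 1  {2,3,4} 3
  if 0:c drops first: 4 orders
  if 1:i drops first: 6 orders
heap linearizations: 10

10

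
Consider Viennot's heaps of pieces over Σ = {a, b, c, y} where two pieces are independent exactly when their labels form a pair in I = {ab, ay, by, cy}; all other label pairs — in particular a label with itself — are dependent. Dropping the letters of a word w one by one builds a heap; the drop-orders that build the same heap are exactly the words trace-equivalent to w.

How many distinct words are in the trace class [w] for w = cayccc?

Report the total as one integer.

piece 0:c — minimal
piece 1:a rests on {0:c}
piece 2:y — minimal
piece 3:c rests on {1:a}
piece 4:c rests on {3:c}
piece 5:c rests on {4:c}
minimal pieces: {0:c, 2:y}
ways to finish when only these pieces remain (= sum over removing one remaining piece with nothing left below it):
  1 left: {2}→1  {5}→1
  2 left: {2,5}→2  {4,5}→1
  3 left: {2,4,5}→3  {3,4,5}→1
  4 left: {1,3,4,5}→1  {2,3,4,5}→4
  placing 0:c first → 5 extensions
  placing 2:y first → 1 extensions
total linear extensions = 6

6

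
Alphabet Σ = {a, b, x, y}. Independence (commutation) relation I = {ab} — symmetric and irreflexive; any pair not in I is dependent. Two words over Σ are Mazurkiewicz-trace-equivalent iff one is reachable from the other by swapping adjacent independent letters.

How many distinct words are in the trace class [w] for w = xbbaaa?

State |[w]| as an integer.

10

piece 0:x — minimal
piece 1:b rests on {0:x}
piece 2:b rests on {1:b}
piece 3:a rests on {0:x}
piece 4:a rests on {3:a}
piece 5:a rests on {4:a}
minimal pieces: {0:x}
ways to finish when only these pieces remain (= sum over removing one remaining piece with nothing left below it):
  1 left: {2}→1  {5}→1
  2 left: {1,2}→1  {2,5}→2  {4,5}→1
  3 left: {1,2,5}→3  {2,4,5}→3  {3,4,5}→1
  4 left: {1,2,4,5}→6  {2,3,4,5}→4
  placing 0:x first → 10 extensions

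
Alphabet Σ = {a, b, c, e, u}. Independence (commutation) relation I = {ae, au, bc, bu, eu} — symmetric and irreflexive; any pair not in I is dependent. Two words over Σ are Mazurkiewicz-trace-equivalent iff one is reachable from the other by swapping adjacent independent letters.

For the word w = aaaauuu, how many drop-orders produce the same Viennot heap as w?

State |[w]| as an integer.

drop 0:a onto floor
drop 1:a onto {0:a}
drop 2:a onto {1:a}
drop 3:a onto {2:a}
drop 4:u onto floor
drop 5:u onto {4:u}
drop 6:u onto {5:u}
ground layer = {0:a, 4:u}
drop-orders for the pieces not yet dropped (sum over which currently-grounded one goes next):
  1 to go: {3} 1  {6} 1
  2 to go: {2,3} 1  {3,6} 2  {5,6} 1
  3 to go: {1,2,3} 1  {2,3,6} 3  {3,5,6} 3  {4,5,6} 1
  4 to go: {0,1,2,3} 1  {1,2,3,6} 4  {2,3,5,6} 6  {3,4,5,6} 4
  5 to go: {0,1,2,3,6} 5  {1,2,3,5,6} 10  {2,3,4,5,6} 10
  if 0:a drops first: 20 orders
  if 4:u drops first: 15 orders
heap linearizations: 35

35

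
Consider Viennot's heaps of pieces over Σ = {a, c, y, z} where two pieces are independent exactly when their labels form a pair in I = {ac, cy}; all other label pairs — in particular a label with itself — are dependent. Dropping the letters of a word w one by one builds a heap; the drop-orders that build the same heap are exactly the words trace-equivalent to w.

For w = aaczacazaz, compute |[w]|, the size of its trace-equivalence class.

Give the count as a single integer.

9

piece 0:a — minimal
piece 1:a rests on {0:a}
piece 2:c — minimal
piece 3:z rests on {1:a, 2:c}
piece 4:a rests on {3:z}
piece 5:c rests on {3:z}
piece 6:a rests on {4:a}
piece 7:z rests on {5:c, 6:a}
piece 8:a rests on {7:z}
piece 9:z rests on {8:a}
minimal pieces: {0:a, 2:c}
ways to finish when only these pieces remain (= sum over removing one remaining piece with nothing left below it):
  1 left: {9}→1
  2 left: {8,9}→1
  3 left: {7,8,9}→1
  4 left: {5,7,8,9}→1  {6,7,8,9}→1
  5 left: {4,6,7,8,9}→1  {5,6,7,8,9}→2
  6 left: {4,5,6,7,8,9}→3
  7 left: {3,4,5,6,7,8,9}→3
  8 left: {1,3,4,5,6,7,8,9}→3  {2,3,4,5,6,7,8,9}→3
  placing 0:a first → 6 extensions
  placing 2:c first → 3 extensions
total linear extensions = 9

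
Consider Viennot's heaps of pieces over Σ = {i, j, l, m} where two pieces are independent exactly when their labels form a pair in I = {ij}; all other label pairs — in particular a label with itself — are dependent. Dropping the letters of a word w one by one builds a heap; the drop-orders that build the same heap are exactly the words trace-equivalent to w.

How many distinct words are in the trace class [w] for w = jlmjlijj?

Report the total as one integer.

3

piece 0:j — minimal
piece 1:l rests on {0:j}
piece 2:m rests on {1:l}
piece 3:j rests on {2:m}
piece 4:l rests on {3:j}
piece 5:i rests on {4:l}
piece 6:j rests on {4:l}
piece 7:j rests on {6:j}
minimal pieces: {0:j}
ways to finish when only these pieces remain (= sum over removing one remaining piece with nothing left below it):
  1 left: {5}→1  {7}→1
  2 left: {5,7}→2  {6,7}→1
  3 left: {5,6,7}→3
  4 left: {4,5,6,7}→3
  5 left: {3,4,5,6,7}→3
  6 left: {2,3,4,5,6,7}→3
  placing 0:j first → 3 extensions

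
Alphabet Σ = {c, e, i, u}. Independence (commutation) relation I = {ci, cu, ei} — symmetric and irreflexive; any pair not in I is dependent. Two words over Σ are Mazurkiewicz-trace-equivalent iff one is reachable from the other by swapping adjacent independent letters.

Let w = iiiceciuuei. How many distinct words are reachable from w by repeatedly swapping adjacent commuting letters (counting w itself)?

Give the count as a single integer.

#0=i has no predecessor
#1=i depends on [0:i]
#2=i depends on [1:i]
#3=c has no predecessor
#4=e depends on [3:c]
#5=c depends on [4:e]
#6=i depends on [2:i]
#7=u depends on [4:e, 6:i]
#8=u depends on [7:u]
#9=e depends on [5:c, 8:u]
#10=i depends on [8:u]
sources: [0:i, 3:c]
N(rest) = Σ N(rest − s) over sources s of rest; N(one piece) = 1:
  size 1 → [9]=1  [10]=1
  size 2 → [5,9]=1  [9,10]=2
  size 3 → [5,9,10]=3  [8,9,10]=2
  size 4 → [5,8,9,10]=5  [7,8,9,10]=2
  size 5 → [5,7,8,9,10]=7  [6,7,8,9,10]=2
  size 6 → [2,6,7,8,9,10]=2  [4,5,7,8,9,10]=7  [5,6,7,8,9,10]=9
  size 7 → [1,2,6,7,8,9,10]=2  [2,5,6,7,8,9,10]=11  [3,4,5,7,8,9,10]=7  [4,5,6,7,8,9,10]=16
  size 8 → [0,1,2,6,7,8,9,10]=2  [1,2,5,6,7,8,9,10]=13  [2,4,5,6,7,8,9,10]=27  [3,4,5,6,7,8,9,10]=23
  size 9 → [0,1,2,5,6,7,8,9,10]=15  [1,2,4,5,6,7,8,9,10]=40  [2,3,4,5,6,7,8,9,10]=50
  first=0(i) contributes 90
  first=3(c) contributes 55
|[w]| = 145

145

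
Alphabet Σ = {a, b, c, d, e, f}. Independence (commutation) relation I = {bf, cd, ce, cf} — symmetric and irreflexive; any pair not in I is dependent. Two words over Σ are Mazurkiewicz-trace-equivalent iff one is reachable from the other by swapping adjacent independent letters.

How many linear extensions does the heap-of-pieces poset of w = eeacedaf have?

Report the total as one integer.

3

0(e) covers ∅
1(e) covers 0:e
2(a) covers 1:e
3(c) covers 2:a
4(e) covers 2:a
5(d) covers 4:e
6(a) covers 3:c, 5:d
7(f) covers 6:a
floor of heap: 0:e
completions by unplaced set U, small U first (add the entries for U minus each lowest piece of U):
  |U|=1: {7}:1
  |U|=2: {6,7}:1
  |U|=3: {3,6,7}:1  {5,6,7}:1
  |U|=4: {3,5,6,7}:2  {4,5,6,7}:1
  |U|=5: {3,4,5,6,7}:3
  |U|=6: {2,3,4,5,6,7}:3
  start at 0(e): 3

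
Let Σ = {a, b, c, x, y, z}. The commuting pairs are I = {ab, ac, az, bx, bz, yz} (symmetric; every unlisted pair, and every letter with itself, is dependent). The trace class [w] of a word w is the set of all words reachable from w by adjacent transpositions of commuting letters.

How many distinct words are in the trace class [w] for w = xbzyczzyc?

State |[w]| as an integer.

piece 0:x — minimal
piece 1:b — minimal
piece 2:z rests on {0:x}
piece 3:y rests on {0:x, 1:b}
piece 4:c rests on {2:z, 3:y}
piece 5:z rests on {4:c}
piece 6:z rests on {5:z}
piece 7:y rests on {4:c}
piece 8:c rests on {6:z, 7:y}
minimal pieces: {0:x, 1:b}
ways to finish when only these pieces remain (= sum over removing one remaining piece with nothing left below it):
  1 left: {8}→1
  2 left: {6,8}→1  {7,8}→1
  3 left: {5,6,8}→1  {6,7,8}→2
  4 left: {5,6,7,8}→3
  5 left: {4,5,6,7,8}→3
  6 left: {2,4,5,6,7,8}→3  {3,4,5,6,7,8}→3
  7 left: {1,3,4,5,6,7,8}→3  {2,3,4,5,6,7,8}→6
  placing 0:x first → 9 extensions
  placing 1:b first → 6 extensions
total linear extensions = 15

15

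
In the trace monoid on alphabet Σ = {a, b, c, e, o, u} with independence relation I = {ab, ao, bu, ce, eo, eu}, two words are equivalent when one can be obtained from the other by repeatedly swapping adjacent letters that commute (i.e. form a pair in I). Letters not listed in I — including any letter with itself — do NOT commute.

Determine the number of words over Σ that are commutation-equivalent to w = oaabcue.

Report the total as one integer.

18

drop 0:o onto floor
drop 1:a onto floor
drop 2:a onto {1:a}
drop 3:b onto {0:o}
drop 4:c onto {2:a, 3:b}
drop 5:u onto {4:c}
drop 6:e onto {2:a, 3:b}
ground layer = {0:o, 1:a}
drop-orders for the pieces not yet dropped (sum over which currently-grounded one goes next):
  1 to go: {5} 1  {6} 1
  2 to go: {4,5} 1  {5,6} 2
  3 to go: {4,5,6} 3
  4 to go: {2,4,5,6} 3  {3,4,5,6} 3
  5 to go: {0,3,4,5,6} 3  {1,2,4,5,6} 3  {2,3,4,5,6} 6
  if 0:o drops first: 9 orders
  if 1:a drops first: 9 orders
heap linearizations: 18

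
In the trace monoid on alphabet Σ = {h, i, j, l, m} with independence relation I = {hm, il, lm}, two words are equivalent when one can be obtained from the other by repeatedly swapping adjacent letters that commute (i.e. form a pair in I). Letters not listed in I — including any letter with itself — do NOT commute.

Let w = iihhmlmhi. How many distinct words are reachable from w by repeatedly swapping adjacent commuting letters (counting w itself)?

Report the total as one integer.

0(i) covers ∅
1(i) covers 0:i
2(h) covers 1:i
3(h) covers 2:h
4(m) covers 1:i
5(l) covers 3:h
6(m) covers 4:m
7(h) covers 5:l
8(i) covers 6:m, 7:h
floor of heap: 0:i
completions by unplaced set U, small U first (add the entries for U minus each lowest piece of U):
  |U|=1: {8}:1
  |U|=2: {6,8}:1  {7,8}:1
  |U|=3: {4,6,8}:1  {5,7,8}:1  {6,7,8}:2
  |U|=4: {3,5,7,8}:1  {4,6,7,8}:3  {5,6,7,8}:3
  |U|=5: {2,3,5,7,8}:1  {3,5,6,7,8}:4  {4,5,6,7,8}:6
  |U|=6: {2,3,5,6,7,8}:5  {3,4,5,6,7,8}:10
  |U|=7: {2,3,4,5,6,7,8}:15
  start at 0(i): 15

15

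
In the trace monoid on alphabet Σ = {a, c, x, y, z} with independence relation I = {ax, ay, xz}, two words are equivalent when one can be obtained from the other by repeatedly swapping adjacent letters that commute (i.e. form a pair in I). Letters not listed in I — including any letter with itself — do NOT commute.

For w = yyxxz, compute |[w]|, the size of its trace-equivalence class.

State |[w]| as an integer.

3

piece 0:y — minimal
piece 1:y rests on {0:y}
piece 2:x rests on {1:y}
piece 3:x rests on {2:x}
piece 4:z rests on {1:y}
minimal pieces: {0:y}
ways to finish when only these pieces remain (= sum over removing one remaining piece with nothing left below it):
  1 left: {3}→1  {4}→1
  2 left: {2,3}→1  {3,4}→2
  3 left: {2,3,4}→3
  placing 0:y first → 3 extensions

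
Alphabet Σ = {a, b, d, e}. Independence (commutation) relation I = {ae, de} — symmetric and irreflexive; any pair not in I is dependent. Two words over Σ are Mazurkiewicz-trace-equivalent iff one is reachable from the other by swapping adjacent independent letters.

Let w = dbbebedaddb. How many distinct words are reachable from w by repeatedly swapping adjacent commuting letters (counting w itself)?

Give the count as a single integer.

0(d) covers ∅
1(b) covers 0:d
2(b) covers 1:b
3(e) covers 2:b
4(b) covers 3:e
5(e) covers 4:b
6(d) covers 4:b
7(a) covers 6:d
8(d) covers 7:a
9(d) covers 8:d
10(b) covers 5:e, 9:d
floor of heap: 0:d
completions by unplaced set U, small U first (add the entries for U minus each lowest piece of U):
  |U|=1: {10}:1
  |U|=2: {5,10}:1  {9,10}:1
  |U|=3: {5,9,10}:2  {8,9,10}:1
  |U|=4: {5,8,9,10}:3  {7,8,9,10}:1
  |U|=5: {5,7,8,9,10}:4  {6,7,8,9,10}:1
  |U|=6: {5,6,7,8,9,10}:5
  |U|=7: {4,5,6,7,8,9,10}:5
  |U|=8: {3,4,5,6,7,8,9,10}:5
  |U|=9: {2,3,4,5,6,7,8,9,10}:5
  start at 0(d): 5

5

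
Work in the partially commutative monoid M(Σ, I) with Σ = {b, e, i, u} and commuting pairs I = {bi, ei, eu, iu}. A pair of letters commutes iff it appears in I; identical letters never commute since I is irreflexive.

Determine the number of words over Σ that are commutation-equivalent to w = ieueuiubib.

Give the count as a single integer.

1200

#0=i has no predecessor
#1=e has no predecessor
#2=u has no predecessor
#3=e depends on [1:e]
#4=u depends on [2:u]
#5=i depends on [0:i]
#6=u depends on [4:u]
#7=b depends on [3:e, 6:u]
#8=i depends on [5:i]
#9=b depends on [7:b]
sources: [0:i, 1:e, 2:u]
N(rest) = Σ N(rest − s) over sources s of rest; N(one piece) = 1:
  size 1 → [8]=1  [9]=1
  size 2 → [5,8]=1  [7,9]=1  [8,9]=2
  size 3 → [0,5,8]=1  [3,7,9]=1  [5,8,9]=3  [6,7,9]=1  [7,8,9]=3
  size 4 → [0,5,8,9]=4  [1,3,7,9]=1  [3,6,7,9]=2  [3,7,8,9]=4  [4,6,7,9]=1  [5,7,8,9]=6  [6,7,8,9]=4
  size 5 → [0,5,7,8,9]=10  [1,3,6,7,9]=3  [1,3,7,8,9]=5  [2,4,6,7,9]=1  [3,4,6,7,9]=3  [3,5,7,8,9]=10  [3,6,7,8,9]=10  [4,6,7,8,9]=5  [5,6,7,8,9]=10
  size 6 → [0,3,5,7,8,9]=20  [0,5,6,7,8,9]=20  [1,3,4,6,7,9]=6  [1,3,5,7,8,9]=15  [1,3,6,7,8,9]=18  [2,3,4,6,7,9]=4  [2,4,6,7,8,9]=6  [3,4,6,7,8,9]=18  [3,5,6,7,8,9]=30  [4,5,6,7,8,9]=15
  size 7 → [0,1,3,5,7,8,9]=35  [0,3,5,6,7,8,9]=70  [0,4,5,6,7,8,9]=35  [1,2,3,4,6,7,9]=10  [1,3,4,6,7,8,9]=42  [1,3,5,6,7,8,9]=63  [2,3,4,6,7,8,9]=28  [2,4,5,6,7,8,9]=21  [3,4,5,6,7,8,9]=63
  size 8 → [0,1,3,5,6,7,8,9]=168  [0,2,4,5,6,7,8,9]=56  [0,3,4,5,6,7,8,9]=168  [1,2,3,4,6,7,8,9]=80  [1,3,4,5,6,7,8,9]=168  [2,3,4,5,6,7,8,9]=112
  first=0(i) contributes 360
  first=1(e) contributes 336
  first=2(u) contributes 504
|[w]| = 1200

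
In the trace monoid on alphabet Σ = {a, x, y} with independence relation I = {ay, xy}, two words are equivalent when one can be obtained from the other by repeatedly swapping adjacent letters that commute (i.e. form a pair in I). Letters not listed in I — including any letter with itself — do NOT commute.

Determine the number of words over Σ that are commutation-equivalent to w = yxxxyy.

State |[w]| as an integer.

0(y) covers ∅
1(x) covers ∅
2(x) covers 1:x
3(x) covers 2:x
4(y) covers 0:y
5(y) covers 4:y
floor of heap: 0:y, 1:x
completions by unplaced set U, small U first (add the entries for U minus each lowest piece of U):
  |U|=1: {3}:1  {5}:1
  |U|=2: {2,3}:1  {3,5}:2  {4,5}:1
  |U|=3: {0,4,5}:1  {1,2,3}:1  {2,3,5}:3  {3,4,5}:3
  |U|=4: {0,3,4,5}:4  {1,2,3,5}:4  {2,3,4,5}:6
  start at 0(y): 10
  start at 1(x): 10
sum over floor = 20

20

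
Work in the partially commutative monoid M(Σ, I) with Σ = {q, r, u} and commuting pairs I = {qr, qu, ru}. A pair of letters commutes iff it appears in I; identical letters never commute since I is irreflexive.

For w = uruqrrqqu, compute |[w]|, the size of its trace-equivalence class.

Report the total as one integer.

0(u) covers ∅
1(r) covers ∅
2(u) covers 0:u
3(q) covers ∅
4(r) covers 1:r
5(r) covers 4:r
6(q) covers 3:q
7(q) covers 6:q
8(u) covers 2:u
floor of heap: 0:u, 1:r, 3:q
completions by unplaced set U, small U first (add the entries for U minus each lowest piece of U):
  |U|=1: {5}:1  {7}:1  {8}:1
  |U|=2: {2,8}:1  {4,5}:1  {5,7}:2  {5,8}:2  {6,7}:1  {7,8}:2
  |U|=3: {0,2,8}:1  {1,4,5}:1  {2,5,8}:3  {2,7,8}:3  {3,6,7}:1  {4,5,7}:3  {4,5,8}:3  {5,6,7}:3  {5,7,8}:6  {6,7,8}:3
  |U|=4: {0,2,5,8}:4  {0,2,7,8}:4  {1,4,5,7}:4  {1,4,5,8}:4  {2,4,5,8}:6  {2,5,7,8}:12  {2,6,7,8}:6  {3,5,6,7}:4  {3,6,7,8}:4  {4,5,6,7}:6  {4,5,7,8}:12  {5,6,7,8}:12
  |U|=5: {0,2,4,5,8}:10  {0,2,5,7,8}:20  {0,2,6,7,8}:10  {1,2,4,5,8}:10  {1,4,5,6,7}:10  {1,4,5,7,8}:20  {2,3,6,7,8}:10  {2,4,5,7,8}:30  {2,5,6,7,8}:30  {3,4,5,6,7}:10  {3,5,6,7,8}:20  {4,5,6,7,8}:30
  |U|=6: {0,1,2,4,5,8}:20  {0,2,3,6,7,8}:20  {0,2,4,5,7,8}:60  {0,2,5,6,7,8}:60  {1,2,4,5,7,8}:60  {1,3,4,5,6,7}:20  {1,4,5,6,7,8}:60  {2,3,5,6,7,8}:60  {2,4,5,6,7,8}:90  {3,4,5,6,7,8}:60
  |U|=7: {0,1,2,4,5,7,8}:140  {0,2,3,5,6,7,8}:140  {0,2,4,5,6,7,8}:210  {1,2,4,5,6,7,8}:210  {1,3,4,5,6,7,8}:140  {2,3,4,5,6,7,8}:210
  start at 0(u): 560
  start at 1(r): 560
  start at 3(q): 560
sum over floor = 1680

1680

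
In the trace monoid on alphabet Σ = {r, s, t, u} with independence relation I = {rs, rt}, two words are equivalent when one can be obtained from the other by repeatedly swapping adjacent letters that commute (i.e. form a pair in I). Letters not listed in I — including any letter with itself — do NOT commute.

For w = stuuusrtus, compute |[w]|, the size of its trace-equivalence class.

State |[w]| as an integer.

3

piece 0:s — minimal
piece 1:t rests on {0:s}
piece 2:u rests on {1:t}
piece 3:u rests on {2:u}
piece 4:u rests on {3:u}
piece 5:s rests on {4:u}
piece 6:r rests on {4:u}
piece 7:t rests on {5:s}
piece 8:u rests on {6:r, 7:t}
piece 9:s rests on {8:u}
minimal pieces: {0:s}
ways to finish when only these pieces remain (= sum over removing one remaining piece with nothing left below it):
  1 left: {9}→1
  2 left: {8,9}→1
  3 left: {6,8,9}→1  {7,8,9}→1
  4 left: {5,7,8,9}→1  {6,7,8,9}→2
  5 left: {5,6,7,8,9}→3
  6 left: {4,5,6,7,8,9}→3
  7 left: {3,4,5,6,7,8,9}→3
  8 left: {2,3,4,5,6,7,8,9}→3
  placing 0:s first → 3 extensions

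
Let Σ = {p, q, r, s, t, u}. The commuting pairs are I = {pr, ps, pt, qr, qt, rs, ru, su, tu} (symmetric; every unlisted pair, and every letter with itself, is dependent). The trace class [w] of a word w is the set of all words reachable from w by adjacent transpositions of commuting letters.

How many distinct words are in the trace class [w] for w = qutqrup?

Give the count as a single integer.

drop 0:q onto floor
drop 1:u onto {0:q}
drop 2:t onto floor
drop 3:q onto {1:u}
drop 4:r onto {2:t}
drop 5:u onto {3:q}
drop 6:p onto {5:u}
ground layer = {0:q, 2:t}
drop-orders for the pieces not yet dropped (sum over which currently-grounded one goes next):
  1 to go: {4} 1  {6} 1
  2 to go: {2,4} 1  {4,6} 2  {5,6} 1
  3 to go: {2,4,6} 3  {3,5,6} 1  {4,5,6} 3
  4 to go: {1,3,5,6} 1  {2,4,5,6} 6  {3,4,5,6} 4
  5 to go: {0,1,3,5,6} 1  {1,3,4,5,6} 5  {2,3,4,5,6} 10
  if 0:q drops first: 15 orders
  if 2:t drops first: 6 orders
heap linearizations: 21

21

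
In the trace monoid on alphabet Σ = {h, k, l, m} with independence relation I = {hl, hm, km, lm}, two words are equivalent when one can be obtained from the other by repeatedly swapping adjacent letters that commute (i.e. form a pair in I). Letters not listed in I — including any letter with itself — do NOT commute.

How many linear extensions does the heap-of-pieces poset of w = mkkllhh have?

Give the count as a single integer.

drop 0:m onto floor
drop 1:k onto floor
drop 2:k onto {1:k}
drop 3:l onto {2:k}
drop 4:l onto {3:l}
drop 5:h onto {2:k}
drop 6:h onto {5:h}
ground layer = {0:m, 1:k}
drop-orders for the pieces not yet dropped (sum over which currently-grounded one goes next):
  1 to go: {0} 1  {4} 1  {6} 1
  2 to go: {0,4} 2  {0,6} 2  {3,4} 1  {4,6} 2  {5,6} 1
  3 to go: {0,3,4} 3  {0,4,6} 6  {0,5,6} 3  {3,4,6} 3  {4,5,6} 3
  4 to go: {0,3,4,6} 12  {0,4,5,6} 12  {3,4,5,6} 6
  5 to go: {0,3,4,5,6} 30  {2,3,4,5,6} 6
  if 0:m drops first: 6 orders
  if 1:k drops first: 36 orders
heap linearizations: 42

42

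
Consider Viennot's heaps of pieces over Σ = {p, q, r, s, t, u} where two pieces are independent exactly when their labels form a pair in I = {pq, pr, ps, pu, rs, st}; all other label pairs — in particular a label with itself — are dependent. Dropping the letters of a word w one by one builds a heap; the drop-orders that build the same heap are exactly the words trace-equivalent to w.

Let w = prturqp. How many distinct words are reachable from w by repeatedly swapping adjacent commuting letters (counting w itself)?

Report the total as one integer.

8

piece 0:p — minimal
piece 1:r — minimal
piece 2:t rests on {0:p, 1:r}
piece 3:u rests on {2:t}
piece 4:r rests on {3:u}
piece 5:q rests on {4:r}
piece 6:p rests on {2:t}
minimal pieces: {0:p, 1:r}
ways to finish when only these pieces remain (= sum over removing one remaining piece with nothing left below it):
  1 left: {5}→1  {6}→1
  2 left: {4,5}→1  {5,6}→2
  3 left: {3,4,5}→1  {4,5,6}→3
  4 left: {3,4,5,6}→4
  5 left: {2,3,4,5,6}→4
  placing 0:p first → 4 extensions
  placing 1:r first → 4 extensions
total linear extensions = 8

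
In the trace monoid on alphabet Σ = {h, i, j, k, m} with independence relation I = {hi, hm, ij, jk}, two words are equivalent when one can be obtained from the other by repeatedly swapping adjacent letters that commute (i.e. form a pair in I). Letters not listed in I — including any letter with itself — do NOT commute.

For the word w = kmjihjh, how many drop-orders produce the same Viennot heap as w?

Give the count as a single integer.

drop 0:k onto floor
drop 1:m onto {0:k}
drop 2:j onto {1:m}
drop 3:i onto {1:m}
drop 4:h onto {2:j}
drop 5:j onto {4:h}
drop 6:h onto {5:j}
ground layer = {0:k}
drop-orders for the pieces not yet dropped (sum over which currently-grounded one goes next):
  1 to go: {3} 1  {6} 1
  2 to go: {3,6} 2  {5,6} 1
  3 to go: {3,5,6} 3  {4,5,6} 1
  4 to go: {2,4,5,6} 1  {3,4,5,6} 4
  5 to go: {2,3,4,5,6} 5
  if 0:k drops first: 5 orders

5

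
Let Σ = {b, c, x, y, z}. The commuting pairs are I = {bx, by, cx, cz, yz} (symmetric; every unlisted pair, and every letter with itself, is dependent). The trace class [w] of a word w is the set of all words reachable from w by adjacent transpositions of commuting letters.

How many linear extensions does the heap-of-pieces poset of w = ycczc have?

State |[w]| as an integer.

5

0(y) covers ∅
1(c) covers 0:y
2(c) covers 1:c
3(z) covers ∅
4(c) covers 2:c
floor of heap: 0:y, 3:z
completions by unplaced set U, small U first (add the entries for U minus each lowest piece of U):
  |U|=1: {3}:1  {4}:1
  |U|=2: {2,4}:1  {3,4}:2
  |U|=3: {1,2,4}:1  {2,3,4}:3
  start at 0(y): 4
  start at 3(z): 1
sum over floor = 5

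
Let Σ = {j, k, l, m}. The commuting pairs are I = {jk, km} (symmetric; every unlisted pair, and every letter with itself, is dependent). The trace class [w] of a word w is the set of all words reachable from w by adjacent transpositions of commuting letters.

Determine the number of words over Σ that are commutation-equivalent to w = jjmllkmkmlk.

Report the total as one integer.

6

piece 0:j — minimal
piece 1:j rests on {0:j}
piece 2:m rests on {1:j}
piece 3:l rests on {2:m}
piece 4:l rests on {3:l}
piece 5:k rests on {4:l}
piece 6:m rests on {4:l}
piece 7:k rests on {5:k}
piece 8:m rests on {6:m}
piece 9:l rests on {7:k, 8:m}
piece 10:k rests on {9:l}
minimal pieces: {0:j}
ways to finish when only these pieces remain (= sum over removing one remaining piece with nothing left below it):
  1 left: {10}→1
  2 left: {9,10}→1
  3 left: {7,9,10}→1  {8,9,10}→1
  4 left: {5,7,9,10}→1  {6,8,9,10}→1  {7,8,9,10}→2
  5 left: {5,7,8,9,10}→3  {6,7,8,9,10}→3
  6 left: {5,6,7,8,9,10}→6
  7 left: {4,5,6,7,8,9,10}→6
  8 left: {3,4,5,6,7,8,9,10}→6
  9 left: {2,3,4,5,6,7,8,9,10}→6
  placing 0:j first → 6 extensions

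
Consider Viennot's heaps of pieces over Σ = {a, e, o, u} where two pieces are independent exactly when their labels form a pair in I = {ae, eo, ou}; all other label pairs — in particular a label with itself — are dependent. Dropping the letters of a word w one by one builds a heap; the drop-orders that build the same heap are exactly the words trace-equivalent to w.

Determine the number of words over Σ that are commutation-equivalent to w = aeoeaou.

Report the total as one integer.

drop 0:a onto floor
drop 1:e onto floor
drop 2:o onto {0:a}
drop 3:e onto {1:e}
drop 4:a onto {2:o}
drop 5:o onto {4:a}
drop 6:u onto {3:e, 4:a}
ground layer = {0:a, 1:e}
drop-orders for the pieces not yet dropped (sum over which currently-grounded one goes next):
  1 to go: {5} 1  {6} 1
  2 to go: {3,6} 1  {5,6} 2
  3 to go: {1,3,6} 1  {3,5,6} 3  {4,5,6} 2
  4 to go: {1,3,5,6} 4  {2,4,5,6} 2  {3,4,5,6} 5
  5 to go: {0,2,4,5,6} 2  {1,3,4,5,6} 9  {2,3,4,5,6} 7
  if 0:a drops first: 16 orders
  if 1:e drops first: 9 orders
heap linearizations: 25

25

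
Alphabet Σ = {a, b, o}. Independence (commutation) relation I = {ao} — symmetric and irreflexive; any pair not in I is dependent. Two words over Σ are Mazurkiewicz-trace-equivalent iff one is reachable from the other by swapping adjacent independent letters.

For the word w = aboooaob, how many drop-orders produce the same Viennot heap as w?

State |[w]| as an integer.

5

#0=a has no predecessor
#1=b depends on [0:a]
#2=o depends on [1:b]
#3=o depends on [2:o]
#4=o depends on [3:o]
#5=a depends on [1:b]
#6=o depends on [4:o]
#7=b depends on [5:a, 6:o]
sources: [0:a]
N(rest) = Σ N(rest − s) over sources s of rest; N(one piece) = 1:
  size 1 → [7]=1
  size 2 → [5,7]=1  [6,7]=1
  size 3 → [4,6,7]=1  [5,6,7]=2
  size 4 → [3,4,6,7]=1  [4,5,6,7]=3
  size 5 → [2,3,4,6,7]=1  [3,4,5,6,7]=4
  size 6 → [2,3,4,5,6,7]=5
  first=0(a) contributes 5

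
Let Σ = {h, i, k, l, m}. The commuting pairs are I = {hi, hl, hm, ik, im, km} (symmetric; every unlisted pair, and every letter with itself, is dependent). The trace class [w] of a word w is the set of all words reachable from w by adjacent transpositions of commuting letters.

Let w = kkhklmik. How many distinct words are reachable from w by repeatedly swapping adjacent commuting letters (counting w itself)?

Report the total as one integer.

piece 0:k — minimal
piece 1:k rests on {0:k}
piece 2:h rests on {1:k}
piece 3:k rests on {2:h}
piece 4:l rests on {3:k}
piece 5:m rests on {4:l}
piece 6:i rests on {4:l}
piece 7:k rests on {4:l}
minimal pieces: {0:k}
ways to finish when only these pieces remain (= sum over removing one remaining piece with nothing left below it):
  1 left: {5}→1  {6}→1  {7}→1
  2 left: {5,6}→2  {5,7}→2  {6,7}→2
  3 left: {5,6,7}→6
  4 left: {4,5,6,7}→6
  5 left: {3,4,5,6,7}→6
  6 left: {2,3,4,5,6,7}→6
  placing 0:k first → 6 extensions

6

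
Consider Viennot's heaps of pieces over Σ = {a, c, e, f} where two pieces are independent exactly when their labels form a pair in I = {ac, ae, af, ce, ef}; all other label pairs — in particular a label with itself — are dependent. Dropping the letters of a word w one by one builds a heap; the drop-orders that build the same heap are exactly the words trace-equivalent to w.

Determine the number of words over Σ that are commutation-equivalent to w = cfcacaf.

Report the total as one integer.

21

drop 0:c onto floor
drop 1:f onto {0:c}
drop 2:c onto {1:f}
drop 3:a onto floor
drop 4:c onto {2:c}
drop 5:a onto {3:a}
drop 6:f onto {4:c}
ground layer = {0:c, 3:a}
drop-orders for the pieces not yet dropped (sum over which currently-grounded one goes next):
  1 to go: {5} 1  {6} 1
  2 to go: {3,5} 1  {4,6} 1  {5,6} 2
  3 to go: {2,4,6} 1  {3,5,6} 3  {4,5,6} 3
  4 to go: {1,2,4,6} 1  {2,4,5,6} 4  {3,4,5,6} 6
  5 to go: {0,1,2,4,6} 1  {1,2,4,5,6} 5  {2,3,4,5,6} 10
  if 0:c drops first: 15 orders
  if 3:a drops first: 6 orders
heap linearizations: 21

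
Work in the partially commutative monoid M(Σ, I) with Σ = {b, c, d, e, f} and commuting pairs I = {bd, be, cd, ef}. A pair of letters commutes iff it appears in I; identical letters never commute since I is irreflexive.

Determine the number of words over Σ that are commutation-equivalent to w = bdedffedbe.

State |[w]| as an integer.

0(b) covers ∅
1(d) covers ∅
2(e) covers 1:d
3(d) covers 2:e
4(f) covers 0:b, 3:d
5(f) covers 4:f
6(e) covers 3:d
7(d) covers 5:f, 6:e
8(b) covers 5:f
9(e) covers 7:d
floor of heap: 0:b, 1:d
completions by unplaced set U, small U first (add the entries for U minus each lowest piece of U):
  |U|=1: {8}:1  {9}:1
  |U|=2: {7,9}:1  {8,9}:2
  |U|=3: {6,7,9}:1  {7,8,9}:3
  |U|=4: {5,7,8,9}:3  {6,7,8,9}:4
  |U|=5: {4,5,7,8,9}:3  {5,6,7,8,9}:7
  |U|=6: {0,4,5,7,8,9}:3  {4,5,6,7,8,9}:10
  |U|=7: {0,4,5,6,7,8,9}:13  {3,4,5,6,7,8,9}:10
  |U|=8: {0,3,4,5,6,7,8,9}:23  {2,3,4,5,6,7,8,9}:10
  start at 0(b): 10
  start at 1(d): 33
sum over floor = 43

43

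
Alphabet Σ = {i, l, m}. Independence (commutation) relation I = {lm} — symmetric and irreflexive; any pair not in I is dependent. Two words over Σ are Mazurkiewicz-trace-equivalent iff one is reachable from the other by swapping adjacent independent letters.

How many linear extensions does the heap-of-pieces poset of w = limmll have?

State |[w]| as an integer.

piece 0:l — minimal
piece 1:i rests on {0:l}
piece 2:m rests on {1:i}
piece 3:m rests on {2:m}
piece 4:l rests on {1:i}
piece 5:l rests on {4:l}
minimal pieces: {0:l}
ways to finish when only these pieces remain (= sum over removing one remaining piece with nothing left below it):
  1 left: {3}→1  {5}→1
  2 left: {2,3}→1  {3,5}→2  {4,5}→1
  3 left: {2,3,5}→3  {3,4,5}→3
  4 left: {2,3,4,5}→6
  placing 0:l first → 6 extensions

6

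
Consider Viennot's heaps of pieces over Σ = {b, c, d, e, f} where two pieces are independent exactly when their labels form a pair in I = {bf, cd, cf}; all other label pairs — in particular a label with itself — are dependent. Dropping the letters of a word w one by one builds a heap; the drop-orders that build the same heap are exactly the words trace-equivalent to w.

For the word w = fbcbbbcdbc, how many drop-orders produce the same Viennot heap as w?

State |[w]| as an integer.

13

piece 0:f — minimal
piece 1:b — minimal
piece 2:c rests on {1:b}
piece 3:b rests on {2:c}
piece 4:b rests on {3:b}
piece 5:b rests on {4:b}
piece 6:c rests on {5:b}
piece 7:d rests on {0:f, 5:b}
piece 8:b rests on {6:c, 7:d}
piece 9:c rests on {8:b}
minimal pieces: {0:f, 1:b}
ways to finish when only these pieces remain (= sum over removing one remaining piece with nothing left below it):
  1 left: {9}→1
  2 left: {8,9}→1
  3 left: {6,8,9}→1  {7,8,9}→1
  4 left: {0,7,8,9}→1  {6,7,8,9}→2
  5 left: {0,6,7,8,9}→3  {5,6,7,8,9}→2
  6 left: {0,5,6,7,8,9}→5  {4,5,6,7,8,9}→2
  7 left: {0,4,5,6,7,8,9}→7  {3,4,5,6,7,8,9}→2
  8 left: {0,3,4,5,6,7,8,9}→9  {2,3,4,5,6,7,8,9}→2
  placing 0:f first → 2 extensions
  placing 1:b first → 11 extensions
total linear extensions = 13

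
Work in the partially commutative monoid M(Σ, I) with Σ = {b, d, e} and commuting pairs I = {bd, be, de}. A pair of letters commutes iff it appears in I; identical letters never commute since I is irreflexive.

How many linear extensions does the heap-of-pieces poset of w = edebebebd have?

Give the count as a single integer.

drop 0:e onto floor
drop 1:d onto floor
drop 2:e onto {0:e}
drop 3:b onto floor
drop 4:e onto {2:e}
drop 5:b onto {3:b}
drop 6:e onto {4:e}
drop 7:b onto {5:b}
drop 8:d onto {1:d}
ground layer = {0:e, 1:d, 3:b}
drop-orders for the pieces not yet dropped (sum over which currently-grounded one goes next):
  1 to go: {6} 1  {7} 1  {8} 1
  2 to go: {1,8} 1  {4,6} 1  {5,7} 1  {6,7} 2  {6,8} 2  {7,8} 2
  3 to go: {1,6,8} 3  {1,7,8} 3  {2,4,6} 1  {3,5,7} 1  {4,6,7} 3  {4,6,8} 3  {5,6,7} 3  {5,7,8} 3  {6,7,8} 6
  4 to go: {0,2,4,6} 1  {1,4,6,8} 6  {1,5,7,8} 6  {1,6,7,8} 12  {2,4,6,7} 4  {2,4,6,8} 4  {3,5,6,7} 4  {3,5,7,8} 4  {4,5,6,7} 6  {4,6,7,8} 12  {5,6,7,8} 12
  5 to go: {0,2,4,6,7} 5  {0,2,4,6,8} 5  {1,2,4,6,8} 10  {1,3,5,7,8} 10  {1,4,6,7,8} 30  {1,5,6,7,8} 30  {2,4,5,6,7} 10  {2,4,6,7,8} 20  {3,4,5,6,7} 10  {3,5,6,7,8} 20  {4,5,6,7,8} 30
  6 to go: {0,1,2,4,6,8} 15  {0,2,4,5,6,7} 15  {0,2,4,6,7,8} 30  {1,2,4,6,7,8} 60  {1,3,5,6,7,8} 60  {1,4,5,6,7,8} 90  {2,3,4,5,6,7} 20  {2,4,5,6,7,8} 60  {3,4,5,6,7,8} 60
  7 to go: {0,1,2,4,6,7,8} 105  {0,2,3,4,5,6,7} 35  {0,2,4,5,6,7,8} 105  {1,2,4,5,6,7,8} 210  {1,3,4,5,6,7,8} 210  {2,3,4,5,6,7,8} 140
  if 0:e drops first: 560 orders
  if 1:d drops first: 280 orders
  if 3:b drops first: 420 orders
heap linearizations: 1260

1260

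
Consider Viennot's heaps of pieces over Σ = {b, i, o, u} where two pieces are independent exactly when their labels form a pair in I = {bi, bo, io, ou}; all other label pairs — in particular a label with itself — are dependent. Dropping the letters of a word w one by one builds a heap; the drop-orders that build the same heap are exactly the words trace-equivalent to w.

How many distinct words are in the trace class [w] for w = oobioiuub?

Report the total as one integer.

#0=o has no predecessor
#1=o depends on [0:o]
#2=b has no predecessor
#3=i has no predecessor
#4=o depends on [1:o]
#5=i depends on [3:i]
#6=u depends on [2:b, 5:i]
#7=u depends on [6:u]
#8=b depends on [7:u]
sources: [0:o, 2:b, 3:i]
N(rest) = Σ N(rest − s) over sources s of rest; N(one piece) = 1:
  size 1 → [4]=1  [8]=1
  size 2 → [1,4]=1  [4,8]=2  [7,8]=1
  size 3 → [0,1,4]=1  [1,4,8]=3  [4,7,8]=3  [6,7,8]=1
  size 4 → [0,1,4,8]=4  [1,4,7,8]=6  [2,6,7,8]=1  [4,6,7,8]=4  [5,6,7,8]=1
  size 5 → [0,1,4,7,8]=10  [1,4,6,7,8]=10  [2,4,6,7,8]=5  [2,5,6,7,8]=2  [3,5,6,7,8]=1  [4,5,6,7,8]=5
  size 6 → [0,1,4,6,7,8]=20  [1,2,4,6,7,8]=15  [1,4,5,6,7,8]=15  [2,3,5,6,7,8]=3  [2,4,5,6,7,8]=12  [3,4,5,6,7,8]=6
  size 7 → [0,1,2,4,6,7,8]=35  [0,1,4,5,6,7,8]=35  [1,2,4,5,6,7,8]=42  [1,3,4,5,6,7,8]=21  [2,3,4,5,6,7,8]=21
  first=0(o) contributes 84
  first=2(b) contributes 56
  first=3(i) contributes 112
|[w]| = 252

252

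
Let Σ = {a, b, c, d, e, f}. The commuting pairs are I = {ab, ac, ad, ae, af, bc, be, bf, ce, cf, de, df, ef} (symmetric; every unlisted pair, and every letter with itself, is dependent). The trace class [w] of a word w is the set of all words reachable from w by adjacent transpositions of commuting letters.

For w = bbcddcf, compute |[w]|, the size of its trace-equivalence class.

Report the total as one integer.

21

drop 0:b onto floor
drop 1:b onto {0:b}
drop 2:c onto floor
drop 3:d onto {1:b, 2:c}
drop 4:d onto {3:d}
drop 5:c onto {4:d}
drop 6:f onto floor
ground layer = {0:b, 2:c, 6:f}
drop-orders for the pieces not yet dropped (sum over which currently-grounded one goes next):
  1 to go: {5} 1  {6} 1
  2 to go: {4,5} 1  {5,6} 2
  3 to go: {3,4,5} 1  {4,5,6} 3
  4 to go: {1,3,4,5} 1  {2,3,4,5} 1  {3,4,5,6} 4
  5 to go: {0,1,3,4,5} 1  {1,2,3,4,5} 2  {1,3,4,5,6} 5  {2,3,4,5,6} 5
  if 0:b drops first: 12 orders
  if 2:c drops first: 6 orders
  if 6:f drops first: 3 orders
heap linearizations: 21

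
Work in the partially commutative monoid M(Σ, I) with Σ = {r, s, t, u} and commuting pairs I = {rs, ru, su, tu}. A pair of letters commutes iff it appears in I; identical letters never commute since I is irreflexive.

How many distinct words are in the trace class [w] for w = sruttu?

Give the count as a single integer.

30

piece 0:s — minimal
piece 1:r — minimal
piece 2:u — minimal
piece 3:t rests on {0:s, 1:r}
piece 4:t rests on {3:t}
piece 5:u rests on {2:u}
minimal pieces: {0:s, 1:r, 2:u}
ways to finish when only these pieces remain (= sum over removing one remaining piece with nothing left below it):
  1 left: {4}→1  {5}→1
  2 left: {2,5}→1  {3,4}→1  {4,5}→2
  3 left: {0,3,4}→1  {1,3,4}→1  {2,4,5}→3  {3,4,5}→3
  4 left: {0,1,3,4}→2  {0,3,4,5}→4  {1,3,4,5}→4  {2,3,4,5}→6
  placing 0:s first → 10 extensions
  placing 1:r first → 10 extensions
  placing 2:u first → 10 extensions
total linear extensions = 30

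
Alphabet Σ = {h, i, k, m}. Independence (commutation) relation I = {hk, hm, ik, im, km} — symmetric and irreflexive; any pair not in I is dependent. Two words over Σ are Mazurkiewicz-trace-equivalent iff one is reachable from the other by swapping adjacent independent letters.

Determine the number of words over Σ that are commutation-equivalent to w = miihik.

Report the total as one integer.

drop 0:m onto floor
drop 1:i onto floor
drop 2:i onto {1:i}
drop 3:h onto {2:i}
drop 4:i onto {3:h}
drop 5:k onto floor
ground layer = {0:m, 1:i, 5:k}
drop-orders for the pieces not yet dropped (sum over which currently-grounded one goes next):
  1 to go: {0} 1  {4} 1  {5} 1
  2 to go: {0,4} 2  {0,5} 2  {3,4} 1  {4,5} 2
  3 to go: {0,3,4} 3  {0,4,5} 6  {2,3,4} 1  {3,4,5} 3
  4 to go: {0,2,3,4} 4  {0,3,4,5} 12  {1,2,3,4} 1  {2,3,4,5} 4
  if 0:m drops first: 5 orders
  if 1:i drops first: 20 orders
  if 5:k drops first: 5 orders
heap linearizations: 30

30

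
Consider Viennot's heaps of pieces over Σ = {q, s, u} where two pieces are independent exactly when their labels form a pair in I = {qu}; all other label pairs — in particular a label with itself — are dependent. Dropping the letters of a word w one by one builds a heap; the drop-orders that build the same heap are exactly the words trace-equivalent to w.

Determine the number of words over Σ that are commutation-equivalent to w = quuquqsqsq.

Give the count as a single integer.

20

drop 0:q onto floor
drop 1:u onto floor
drop 2:u onto {1:u}
drop 3:q onto {0:q}
drop 4:u onto {2:u}
drop 5:q onto {3:q}
drop 6:s onto {4:u, 5:q}
drop 7:q onto {6:s}
drop 8:s onto {7:q}
drop 9:q onto {8:s}
ground layer = {0:q, 1:u}
drop-orders for the pieces not yet dropped (sum over which currently-grounded one goes next):
  1 to go: {9} 1
  2 to go: {8,9} 1
  3 to go: {7,8,9} 1
  4 to go: {6,7,8,9} 1
  5 to go: {4,6,7,8,9} 1  {5,6,7,8,9} 1
  6 to go: {2,4,6,7,8,9} 1  {3,5,6,7,8,9} 1  {4,5,6,7,8,9} 2
  7 to go: {0,3,5,6,7,8,9} 1  {1,2,4,6,7,8,9} 1  {2,4,5,6,7,8,9} 3  {3,4,5,6,7,8,9} 3
  8 to go: {0,3,4,5,6,7,8,9} 4  {1,2,4,5,6,7,8,9} 4  {2,3,4,5,6,7,8,9} 6
  if 0:q drops first: 10 orders
  if 1:u drops first: 10 orders
heap linearizations: 20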